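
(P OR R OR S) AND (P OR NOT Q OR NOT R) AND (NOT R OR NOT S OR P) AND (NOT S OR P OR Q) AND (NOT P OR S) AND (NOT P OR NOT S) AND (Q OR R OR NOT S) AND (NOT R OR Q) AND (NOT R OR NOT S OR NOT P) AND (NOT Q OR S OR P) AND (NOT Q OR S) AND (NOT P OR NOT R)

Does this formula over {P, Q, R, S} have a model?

Satisfiable

Case P = false:
Case R = false:
The clause (S) is unit, so S = true.
The clause (Q) is unit, so Q = true.
All clauses are satisfied.
A satisfying assignment: P: false, Q: true, R: false, S: true.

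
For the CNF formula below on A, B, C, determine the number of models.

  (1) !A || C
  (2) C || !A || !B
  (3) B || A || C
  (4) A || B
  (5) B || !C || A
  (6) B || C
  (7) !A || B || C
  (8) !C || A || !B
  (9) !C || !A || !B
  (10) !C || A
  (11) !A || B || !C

1

There are 2^3 = 8 truth assignments over (A, B, C).
Split on A. With A = true, the clauses containing A are satisfied and !A drops from the rest; 0 of the 2^2 = 4 assignments to the other variables satisfy what remains.
With A = false, by the same count on the reduced clause set, 1 assignment works.
Total: 0 + 1 = 1.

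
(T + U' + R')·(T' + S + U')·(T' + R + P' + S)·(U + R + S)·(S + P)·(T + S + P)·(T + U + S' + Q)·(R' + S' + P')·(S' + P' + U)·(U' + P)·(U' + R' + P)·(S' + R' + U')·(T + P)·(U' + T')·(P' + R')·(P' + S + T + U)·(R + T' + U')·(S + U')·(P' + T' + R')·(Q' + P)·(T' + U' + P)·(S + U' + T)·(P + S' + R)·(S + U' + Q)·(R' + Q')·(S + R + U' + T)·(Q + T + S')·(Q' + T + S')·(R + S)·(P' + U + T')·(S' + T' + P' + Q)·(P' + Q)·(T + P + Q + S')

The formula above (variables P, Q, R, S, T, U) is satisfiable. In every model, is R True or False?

Suppose R = 0.
The clause (S) is unit, so S = 1.
The clause (P) is unit, so P = 1.
The clause (U) is unit, so U = 1.
The clause (T') is unit, so T = 0.
The clause (Q) is unit, so Q = 1.
Now (Q') is unsatisfied and unit — conflict.
So every satisfying assignment has R = True.

True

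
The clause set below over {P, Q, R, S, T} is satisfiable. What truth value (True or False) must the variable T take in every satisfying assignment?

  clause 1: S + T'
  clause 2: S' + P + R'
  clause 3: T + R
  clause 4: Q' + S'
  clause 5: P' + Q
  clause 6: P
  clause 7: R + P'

Suppose T = 1.
(S) alone gives S = 1.
(Q') alone gives Q = 0.
(P') alone gives P = 0.
That conflicts with the unit clause (P).
So every satisfying assignment has T = False.

False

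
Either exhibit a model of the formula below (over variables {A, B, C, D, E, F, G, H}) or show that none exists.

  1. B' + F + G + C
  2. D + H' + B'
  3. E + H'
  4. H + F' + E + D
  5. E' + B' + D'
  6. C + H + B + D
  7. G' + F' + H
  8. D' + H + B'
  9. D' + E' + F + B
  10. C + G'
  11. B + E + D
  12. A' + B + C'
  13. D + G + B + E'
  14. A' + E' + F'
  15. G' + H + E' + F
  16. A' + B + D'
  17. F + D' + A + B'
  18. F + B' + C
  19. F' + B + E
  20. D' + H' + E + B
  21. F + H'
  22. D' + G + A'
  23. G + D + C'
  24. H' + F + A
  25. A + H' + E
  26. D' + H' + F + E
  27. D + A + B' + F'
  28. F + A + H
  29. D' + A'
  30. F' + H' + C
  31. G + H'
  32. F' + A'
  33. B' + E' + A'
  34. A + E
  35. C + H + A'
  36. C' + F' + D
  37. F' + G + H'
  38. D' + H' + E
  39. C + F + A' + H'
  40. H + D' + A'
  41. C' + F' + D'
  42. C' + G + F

Try E = 0.
The clause (H') is unit, so H = 0.
The clause (A) is unit, so A = 1.
The clause (D') is unit, so D = 0.
The clause (F') is unit, so F = 0.
The clause (B) is unit, so B = 1.
The clause (C) is unit, so C = 1.
The clause (G) is unit, so G = 1.
This assignment satisfies each clause.

A=1,  B=1,  C=1,  D=0,  E=0,  F=0,  G=1,  H=0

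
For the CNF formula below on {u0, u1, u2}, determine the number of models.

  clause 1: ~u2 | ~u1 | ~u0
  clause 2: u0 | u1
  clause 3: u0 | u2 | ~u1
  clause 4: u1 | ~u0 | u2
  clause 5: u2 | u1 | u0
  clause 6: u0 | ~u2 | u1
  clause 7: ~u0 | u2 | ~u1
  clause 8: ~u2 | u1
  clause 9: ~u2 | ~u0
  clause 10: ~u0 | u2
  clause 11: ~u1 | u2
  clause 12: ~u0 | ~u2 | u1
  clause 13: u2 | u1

1

There are 2^3 = 8 truth assignments over (u0, u1, u2).
Check each against the 13 clauses (columns in the order u0, u1, u2):
  F F F  ✗ fails (u0 | u1)
  F F T  ✗ fails (u0 | u1)
  F T F  ✗ fails (u0 | u2 | ~u1)
  F T T  ✓ satisfies all
  T F F  ✗ fails (u1 | ~u0 | u2)
  T F T  ✗ fails (~u2 | u1)
  T T F  ✗ fails (~u0 | u2 | ~u1)
  T T T  ✗ fails (~u2 | ~u1 | ~u0)
1 of the 8 rows is a model.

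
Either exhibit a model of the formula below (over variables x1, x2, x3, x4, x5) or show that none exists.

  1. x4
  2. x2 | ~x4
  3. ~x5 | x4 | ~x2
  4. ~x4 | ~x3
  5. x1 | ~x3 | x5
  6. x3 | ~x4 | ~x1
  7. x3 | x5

x1 ↦ 0,  x2 ↦ 1,  x3 ↦ 0,  x4 ↦ 1,  x5 ↦ 1

Unit clause (x4) forces x4 = 1.
Unit clause (x2) forces x2 = 1.
Unit clause (~x3) forces x3 = 0.
Unit clause (~x1) forces x1 = 0.
Unit clause (x5) forces x5 = 1.
Every clause now holds.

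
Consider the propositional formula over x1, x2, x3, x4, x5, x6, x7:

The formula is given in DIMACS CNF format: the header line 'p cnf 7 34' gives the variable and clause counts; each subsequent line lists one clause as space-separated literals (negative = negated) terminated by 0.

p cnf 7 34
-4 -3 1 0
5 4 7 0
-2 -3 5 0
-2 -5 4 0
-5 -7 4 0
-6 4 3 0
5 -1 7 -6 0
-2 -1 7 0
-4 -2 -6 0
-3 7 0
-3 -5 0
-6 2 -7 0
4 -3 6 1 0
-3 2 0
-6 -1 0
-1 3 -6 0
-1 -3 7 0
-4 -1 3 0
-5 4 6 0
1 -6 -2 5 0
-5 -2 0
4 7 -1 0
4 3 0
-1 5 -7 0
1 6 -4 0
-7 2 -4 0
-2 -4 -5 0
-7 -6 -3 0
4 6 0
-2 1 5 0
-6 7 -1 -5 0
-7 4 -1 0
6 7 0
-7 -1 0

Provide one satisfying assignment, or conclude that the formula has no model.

x1 ↦ False,  x2 ↦ False,  x3 ↦ False,  x4 ↦ True,  x5 ↦ True,  x6 ↦ True,  x7 ↦ False

Suppose x3 = False.
The clause (x4) is unit, so x4 = True.
The clause (¬x1) is unit, so x1 = False.
The clause (x6) is unit, so x6 = True.
The clause (¬x2) is unit, so x2 = False.
The clause (¬x7) is unit, so x7 = False.
All clauses hold; x5 can take either value.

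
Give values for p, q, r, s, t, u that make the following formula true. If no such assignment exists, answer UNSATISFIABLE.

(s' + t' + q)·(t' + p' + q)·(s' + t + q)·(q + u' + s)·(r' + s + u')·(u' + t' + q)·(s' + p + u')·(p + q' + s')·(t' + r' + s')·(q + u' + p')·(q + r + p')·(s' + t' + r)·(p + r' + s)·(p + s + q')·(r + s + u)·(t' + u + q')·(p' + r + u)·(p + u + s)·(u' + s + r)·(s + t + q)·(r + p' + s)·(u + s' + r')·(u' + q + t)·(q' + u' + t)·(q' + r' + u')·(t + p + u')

Try s = 0.
Try q = 1.
The clause (p) is unit, so p = 1.
The clause (r) is unit, so r = 1.
The clause (u') is unit, so u = 0.
The clause (t') is unit, so t = 0.
All clauses are satisfied.

p ↦ 1; q ↦ 1; r ↦ 1; s ↦ 0; t ↦ 0; u ↦ 0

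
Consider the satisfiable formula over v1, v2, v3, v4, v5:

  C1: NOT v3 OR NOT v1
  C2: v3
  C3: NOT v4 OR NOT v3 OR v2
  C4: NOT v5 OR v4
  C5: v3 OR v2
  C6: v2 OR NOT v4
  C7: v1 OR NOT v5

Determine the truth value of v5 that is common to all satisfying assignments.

Suppose v5 = true.
Unit clause (v3) forces v3 = true.
Unit clause (NOT v1) forces v1 = false.
Now (v1) is unsatisfied and unit — conflict.
So every satisfying assignment has v5 = False.

False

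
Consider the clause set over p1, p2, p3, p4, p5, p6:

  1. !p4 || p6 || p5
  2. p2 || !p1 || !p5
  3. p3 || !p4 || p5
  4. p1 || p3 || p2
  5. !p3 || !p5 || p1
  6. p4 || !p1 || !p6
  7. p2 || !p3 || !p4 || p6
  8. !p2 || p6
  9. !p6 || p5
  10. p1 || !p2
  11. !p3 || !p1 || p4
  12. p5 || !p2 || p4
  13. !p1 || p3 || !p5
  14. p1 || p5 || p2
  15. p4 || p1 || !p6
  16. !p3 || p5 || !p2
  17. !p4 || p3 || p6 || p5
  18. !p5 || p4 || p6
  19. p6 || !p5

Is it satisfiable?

Try p2 = true.
From the singleton clause (p6), p6 = true.
From the singleton clause (p5), p5 = true.
From the singleton clause (p1), p1 = true.
From the singleton clause (p4), p4 = true.
From the singleton clause (p3), p3 = true.
All clauses are satisfied.
A satisfying assignment: p1: true; p2: true; p3: true; p4: true; p5: true; p6: true.

Satisfiable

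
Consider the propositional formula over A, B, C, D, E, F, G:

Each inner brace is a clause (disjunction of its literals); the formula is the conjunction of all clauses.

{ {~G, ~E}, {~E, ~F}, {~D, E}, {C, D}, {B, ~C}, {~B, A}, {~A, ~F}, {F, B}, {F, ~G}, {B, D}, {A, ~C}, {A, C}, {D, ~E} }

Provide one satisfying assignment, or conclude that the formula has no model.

Branch on G: set G = 0.
Branch on E: set E = 1.
Unit clause (~F) forces F = 0.
Unit clause (B) forces B = 1.
Unit clause (A) forces A = 1.
Unit clause (D) forces D = 1.
Every clause is now satisfied; C is unconstrained.

A: 1,  B: 1,  C: 1,  D: 1,  E: 1,  F: 0,  G: 0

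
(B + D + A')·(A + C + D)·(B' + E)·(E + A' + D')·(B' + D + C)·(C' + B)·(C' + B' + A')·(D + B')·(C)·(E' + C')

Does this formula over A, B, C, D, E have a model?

From the singleton clause (C), C = 1.
From the singleton clause (B), B = 1.
From the singleton clause (E), E = 1.
Now (E') is unsatisfied and unit — conflict.
No assignment satisfies every clause.

Unsatisfiable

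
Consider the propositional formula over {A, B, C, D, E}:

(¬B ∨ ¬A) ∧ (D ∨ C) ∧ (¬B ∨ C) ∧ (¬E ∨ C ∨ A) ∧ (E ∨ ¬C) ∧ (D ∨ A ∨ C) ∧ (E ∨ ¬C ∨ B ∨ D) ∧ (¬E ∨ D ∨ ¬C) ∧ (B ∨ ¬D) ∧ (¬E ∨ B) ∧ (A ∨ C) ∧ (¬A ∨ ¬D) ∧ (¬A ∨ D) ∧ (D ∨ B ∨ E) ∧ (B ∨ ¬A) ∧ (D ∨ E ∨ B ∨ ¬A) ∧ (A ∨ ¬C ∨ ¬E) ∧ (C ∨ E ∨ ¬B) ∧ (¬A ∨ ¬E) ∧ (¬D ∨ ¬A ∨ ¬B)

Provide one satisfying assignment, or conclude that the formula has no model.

UNSATISFIABLE

Try B = False.
Unit clause (¬D) forces D = False.
Unit clause (C) forces C = True.
Unit clause (E) forces E = True.
That conflicts with the unit clause (¬E).
That branch fails; take B = True instead.
Unit clause (¬A) forces A = False.
Unit clause (C) forces C = True.
Unit clause (E) forces E = True.
That conflicts with the unit clause (¬E).
Both values of B lead to a conflict.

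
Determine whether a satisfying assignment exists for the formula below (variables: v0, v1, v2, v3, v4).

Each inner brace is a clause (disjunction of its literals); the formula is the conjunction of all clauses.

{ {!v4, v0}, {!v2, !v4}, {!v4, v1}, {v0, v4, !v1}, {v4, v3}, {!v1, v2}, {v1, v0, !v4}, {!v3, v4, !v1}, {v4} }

The clause (v4) is unit, so v4 = true.
The clause (v0) is unit, so v0 = true.
The clause (!v2) is unit, so v2 = false.
The clause (v1) is unit, so v1 = true.
But (!v1) is also a unit clause — contradiction.
No assignment satisfies every clause.

Unsatisfiable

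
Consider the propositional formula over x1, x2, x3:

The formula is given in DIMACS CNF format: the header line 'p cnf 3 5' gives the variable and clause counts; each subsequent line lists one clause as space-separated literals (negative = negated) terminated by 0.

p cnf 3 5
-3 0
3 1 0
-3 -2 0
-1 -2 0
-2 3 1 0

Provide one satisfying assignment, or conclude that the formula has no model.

x1: True, x2: False, x3: False

From the singleton clause (¬x3), x3 = False.
From the singleton clause (x1), x1 = True.
From the singleton clause (¬x2), x2 = False.
All clauses are satisfied.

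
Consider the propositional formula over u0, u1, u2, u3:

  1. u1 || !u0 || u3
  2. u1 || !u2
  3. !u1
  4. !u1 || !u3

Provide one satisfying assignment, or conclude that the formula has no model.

u0: false,  u1: false,  u2: false,  u3: true

The clause (!u1) is unit, so u1 = false.
The clause (!u2) is unit, so u2 = false.
Suppose u0 = false.
All clauses hold; u3 can take either value.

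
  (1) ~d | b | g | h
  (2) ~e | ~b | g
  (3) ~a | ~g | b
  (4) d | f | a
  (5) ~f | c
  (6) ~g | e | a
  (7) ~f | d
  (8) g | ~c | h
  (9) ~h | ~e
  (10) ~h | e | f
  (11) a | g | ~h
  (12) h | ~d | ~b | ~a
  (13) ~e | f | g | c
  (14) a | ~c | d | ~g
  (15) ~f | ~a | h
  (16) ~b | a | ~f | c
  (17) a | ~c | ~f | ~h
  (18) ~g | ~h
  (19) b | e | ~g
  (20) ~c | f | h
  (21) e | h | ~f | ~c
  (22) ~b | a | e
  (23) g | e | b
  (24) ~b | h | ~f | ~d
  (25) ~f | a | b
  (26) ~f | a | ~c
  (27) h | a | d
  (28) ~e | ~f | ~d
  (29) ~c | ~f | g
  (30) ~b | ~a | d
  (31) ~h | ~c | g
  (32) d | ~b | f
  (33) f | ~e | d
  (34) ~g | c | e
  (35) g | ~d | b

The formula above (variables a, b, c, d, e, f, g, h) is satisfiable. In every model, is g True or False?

Suppose g = 0.
Suppose e = 0.
The clause (b) is unit, so b = 1.
The clause (a) is unit, so a = 1.
The clause (d) is unit, so d = 1.
The clause (h) is unit, so h = 1.
The clause (f) is unit, so f = 1.
The clause (c) is unit, so c = 1.
But (~c) is also a unit clause — contradiction.
Backtrack on e: now try e = 1.
The clause (~b) is unit, so b = 0.
The clause (~h) is unit, so h = 0.
The clause (~d) is unit, so d = 0.
The clause (~f) is unit, so f = 0.
But (f) is also a unit clause — contradiction.
Both values of e lead to a conflict.
So every satisfying assignment has g = True.

True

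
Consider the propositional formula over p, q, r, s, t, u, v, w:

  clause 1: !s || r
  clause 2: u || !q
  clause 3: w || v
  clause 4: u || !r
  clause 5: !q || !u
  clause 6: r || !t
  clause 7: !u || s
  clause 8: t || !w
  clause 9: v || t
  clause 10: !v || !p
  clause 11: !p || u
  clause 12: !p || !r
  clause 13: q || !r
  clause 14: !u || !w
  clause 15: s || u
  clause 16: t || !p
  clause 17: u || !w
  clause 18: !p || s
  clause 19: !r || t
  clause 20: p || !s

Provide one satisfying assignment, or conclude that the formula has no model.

Branch on s: set s = false.
From the singleton clause (!u), u = false.
Now (u) is unsatisfied and unit — conflict.
That branch fails; take s = true instead.
From the singleton clause (r), r = true.
From the singleton clause (u), u = true.
From the singleton clause (!q), q = false.
Now (q) is unsatisfied and unit — conflict.
Both values of s lead to a conflict.

UNSATISFIABLE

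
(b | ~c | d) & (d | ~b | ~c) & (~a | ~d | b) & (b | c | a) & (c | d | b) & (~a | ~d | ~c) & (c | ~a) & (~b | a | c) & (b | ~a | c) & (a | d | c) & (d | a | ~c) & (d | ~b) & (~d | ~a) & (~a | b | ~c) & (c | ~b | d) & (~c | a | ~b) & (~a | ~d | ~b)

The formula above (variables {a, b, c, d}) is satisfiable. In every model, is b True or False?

False

Suppose b = 1.
(d) alone gives d = 1.
(~a) alone gives a = 0.
(c) alone gives c = 1.
But (~c) is also a unit clause — contradiction.
So every satisfying assignment has b = False.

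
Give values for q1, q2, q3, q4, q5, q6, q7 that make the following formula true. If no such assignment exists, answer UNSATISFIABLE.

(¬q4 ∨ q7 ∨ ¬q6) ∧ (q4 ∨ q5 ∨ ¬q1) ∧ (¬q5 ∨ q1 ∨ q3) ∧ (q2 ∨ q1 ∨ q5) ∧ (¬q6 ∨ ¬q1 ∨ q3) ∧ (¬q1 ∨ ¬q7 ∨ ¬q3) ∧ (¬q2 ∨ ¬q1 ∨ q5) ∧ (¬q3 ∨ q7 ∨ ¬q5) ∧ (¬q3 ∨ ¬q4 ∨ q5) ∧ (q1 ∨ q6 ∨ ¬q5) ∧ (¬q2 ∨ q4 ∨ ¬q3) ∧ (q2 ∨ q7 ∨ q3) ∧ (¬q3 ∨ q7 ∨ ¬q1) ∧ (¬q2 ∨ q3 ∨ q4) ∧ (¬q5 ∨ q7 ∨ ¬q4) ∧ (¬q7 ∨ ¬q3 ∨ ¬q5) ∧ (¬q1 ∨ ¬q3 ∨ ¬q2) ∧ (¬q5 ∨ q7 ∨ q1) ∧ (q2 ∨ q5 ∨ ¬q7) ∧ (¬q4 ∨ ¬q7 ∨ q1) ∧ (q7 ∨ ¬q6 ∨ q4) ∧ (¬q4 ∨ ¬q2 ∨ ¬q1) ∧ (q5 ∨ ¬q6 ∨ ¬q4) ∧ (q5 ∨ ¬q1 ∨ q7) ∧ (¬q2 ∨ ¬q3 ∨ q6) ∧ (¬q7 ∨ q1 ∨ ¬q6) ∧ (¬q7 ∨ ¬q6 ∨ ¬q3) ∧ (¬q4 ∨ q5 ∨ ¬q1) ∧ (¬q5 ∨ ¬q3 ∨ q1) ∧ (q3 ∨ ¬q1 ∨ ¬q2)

q1: True, q2: False, q3: False, q4: True, q5: True, q6: False, q7: True

Case q4 = True:
Case q7 = True:
From the singleton clause (q1), q1 = True.
From the singleton clause (¬q3), q3 = False.
From the singleton clause (¬q6), q6 = False.
From the singleton clause (¬q2), q2 = False.
From the singleton clause (q5), q5 = True.
Every clause now holds.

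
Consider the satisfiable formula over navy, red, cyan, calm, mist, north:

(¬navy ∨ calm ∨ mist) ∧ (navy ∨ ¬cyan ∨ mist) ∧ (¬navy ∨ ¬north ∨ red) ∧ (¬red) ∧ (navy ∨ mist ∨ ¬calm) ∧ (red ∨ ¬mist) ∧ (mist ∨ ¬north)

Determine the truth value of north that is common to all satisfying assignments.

False

Suppose north = True.
Unit clause (¬red) forces red = False.
Unit clause (¬navy) forces navy = False.
Unit clause (¬mist) forces mist = False.
But (mist) is also a unit clause — contradiction.
So every satisfying assignment has north = False.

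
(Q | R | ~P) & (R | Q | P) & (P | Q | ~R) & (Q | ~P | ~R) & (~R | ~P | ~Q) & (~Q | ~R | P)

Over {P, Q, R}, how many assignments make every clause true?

2

There are 2^3 = 8 truth assignments over (P, Q, R).
Check each against the 6 clauses (columns in the order P, Q, R):
  F F F  ✗ fails (R | Q | P)
  F F T  ✗ fails (P | Q | ~R)
  F T F  ✓ satisfies all
  F T T  ✗ fails (~Q | ~R | P)
  T F F  ✗ fails (Q | R | ~P)
  T F T  ✗ fails (Q | ~P | ~R)
  T T F  ✓ satisfies all
  T T T  ✗ fails (~R | ~P | ~Q)
2 of the 8 rows are models.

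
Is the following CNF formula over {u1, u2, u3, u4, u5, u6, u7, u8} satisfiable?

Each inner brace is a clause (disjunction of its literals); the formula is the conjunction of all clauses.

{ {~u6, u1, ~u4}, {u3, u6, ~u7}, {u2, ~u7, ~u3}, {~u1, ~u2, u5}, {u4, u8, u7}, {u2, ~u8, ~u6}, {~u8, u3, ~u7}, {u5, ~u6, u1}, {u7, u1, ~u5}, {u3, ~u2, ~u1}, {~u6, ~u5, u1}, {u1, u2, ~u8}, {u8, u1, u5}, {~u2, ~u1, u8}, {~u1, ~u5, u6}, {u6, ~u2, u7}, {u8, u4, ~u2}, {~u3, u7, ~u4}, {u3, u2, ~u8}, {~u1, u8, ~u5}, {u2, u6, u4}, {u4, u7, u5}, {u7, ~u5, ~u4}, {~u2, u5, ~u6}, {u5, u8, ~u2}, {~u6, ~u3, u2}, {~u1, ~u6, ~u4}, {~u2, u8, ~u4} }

Try u6 = 0.
Try u3 = 1.
Try u2 = 1.
The clause (u7) is unit, so u7 = 1.
Try u1 = 0.
Try u8 = 1.
No clause remains; u4, u5 are free.
A satisfying assignment: u1=0,  u2=1,  u3=1,  u4=1,  u5=1,  u6=0,  u7=1,  u8=1.

Yes, satisfiable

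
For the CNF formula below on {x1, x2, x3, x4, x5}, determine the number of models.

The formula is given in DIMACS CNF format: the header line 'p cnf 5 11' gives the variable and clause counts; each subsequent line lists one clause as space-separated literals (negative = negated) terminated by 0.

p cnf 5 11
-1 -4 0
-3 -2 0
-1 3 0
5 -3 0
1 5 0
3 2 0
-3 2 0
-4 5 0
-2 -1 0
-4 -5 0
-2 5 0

There are 2^5 = 32 truth assignments over (x1, x2, x3, x4, x5).
Split on x1. With x1 = True, the clauses containing x1 are satisfied and ¬x1 drops from the rest; 0 of the 2^4 = 16 assignments to the other variables satisfy what remains.
With x1 = False, by the same count on the reduced clause set, 1 assignment works.
(One model: x1=F, x2=T, x3=F, x4=F, x5=T.)
Total: 0 + 1 = 1.

1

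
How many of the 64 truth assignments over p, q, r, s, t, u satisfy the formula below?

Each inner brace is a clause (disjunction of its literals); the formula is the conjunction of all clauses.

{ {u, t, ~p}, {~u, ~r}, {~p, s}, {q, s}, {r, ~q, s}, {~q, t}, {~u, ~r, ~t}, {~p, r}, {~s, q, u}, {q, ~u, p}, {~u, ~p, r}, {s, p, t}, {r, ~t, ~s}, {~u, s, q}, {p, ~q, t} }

3

There are 2^6 = 64 truth assignments over (p, q, r, s, t, u).
Split on t. With t = 1, the clauses containing t are satisfied and ~t drops from the rest; 3 of the 2^5 = 32 assignments to the other variables satisfy what remains.
With t = 0, by the same count on the reduced clause set, 0 assignments work.
Total: 3 + 0 = 3.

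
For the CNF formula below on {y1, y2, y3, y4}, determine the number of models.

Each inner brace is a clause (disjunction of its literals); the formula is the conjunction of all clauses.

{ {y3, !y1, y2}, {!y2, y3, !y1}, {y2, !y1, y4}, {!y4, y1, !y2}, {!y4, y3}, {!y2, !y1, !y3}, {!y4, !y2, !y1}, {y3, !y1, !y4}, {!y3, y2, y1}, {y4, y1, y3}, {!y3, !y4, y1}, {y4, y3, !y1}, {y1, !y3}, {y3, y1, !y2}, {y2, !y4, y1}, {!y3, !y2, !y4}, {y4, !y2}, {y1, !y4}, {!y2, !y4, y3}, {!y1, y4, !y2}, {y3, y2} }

1

There are 2^4 = 16 truth assignments over (y1, y2, y3, y4).
Check each against the 21 clauses (columns in the order y1, y2, y3, y4):
  F F F F  ✗ fails (y4 || y1 || y3)
  F F F T  ✗ fails (!y4 || y3)
  F F T F  ✗ fails (!y3 || y2 || y1)
  F F T T  ✗ fails (!y3 || y2 || y1)
  F T F F  ✗ fails (y4 || y1 || y3)
  F T F T  ✗ fails (!y4 || y1 || !y2)
  F T T F  ✗ fails (y1 || !y3)
  F T T T  ✗ fails (!y4 || y1 || !y2)
  T F F F  ✗ fails (y3 || !y1 || y2)
  T F F T  ✗ fails (y3 || !y1 || y2)
  T F T F  ✗ fails (y2 || !y1 || y4)
  T F T T  ✓ satisfies all
  T T F F  ✗ fails (!y2 || y3 || !y1)
  T T F T  ✗ fails (!y2 || y3 || !y1)
  T T T F  ✗ fails (!y2 || !y1 || !y3)
  T T T T  ✗ fails (!y2 || !y1 || !y3)
1 of the 16 rows is a model.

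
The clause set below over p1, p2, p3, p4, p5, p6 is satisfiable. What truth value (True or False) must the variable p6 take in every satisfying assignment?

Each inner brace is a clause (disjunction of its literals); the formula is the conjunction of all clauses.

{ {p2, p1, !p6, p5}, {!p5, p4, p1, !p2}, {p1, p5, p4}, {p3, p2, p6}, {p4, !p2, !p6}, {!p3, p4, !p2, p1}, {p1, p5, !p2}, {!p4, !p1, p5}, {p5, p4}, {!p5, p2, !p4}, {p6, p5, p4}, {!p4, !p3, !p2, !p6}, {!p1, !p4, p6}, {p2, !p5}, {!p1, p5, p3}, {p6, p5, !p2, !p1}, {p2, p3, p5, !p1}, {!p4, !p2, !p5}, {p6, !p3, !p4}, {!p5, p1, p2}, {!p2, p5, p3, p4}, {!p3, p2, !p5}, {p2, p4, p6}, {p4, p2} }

Suppose p6 = true.
Case p4 = true:
Case p1 = false:
Case p2 = true:
(p5) alone gives p5 = true.
That conflicts with the unit clause (!p5).
Backtrack on p2: now try p2 = false.
(p5) alone gives p5 = true.
That conflicts with the unit clause (!p5).
Both values of p2 lead to a conflict.
Backtrack on p1: now try p1 = true.
(p5) alone gives p5 = true.
(p2) alone gives p2 = true.
That conflicts with the unit clause (!p2).
Both values of p1 lead to a conflict.
Backtrack on p4: now try p4 = false.
(!p2) alone gives p2 = false.
That conflicts with the unit clause (p2).
Both values of p4 lead to a conflict.
So every satisfying assignment has p6 = False.

False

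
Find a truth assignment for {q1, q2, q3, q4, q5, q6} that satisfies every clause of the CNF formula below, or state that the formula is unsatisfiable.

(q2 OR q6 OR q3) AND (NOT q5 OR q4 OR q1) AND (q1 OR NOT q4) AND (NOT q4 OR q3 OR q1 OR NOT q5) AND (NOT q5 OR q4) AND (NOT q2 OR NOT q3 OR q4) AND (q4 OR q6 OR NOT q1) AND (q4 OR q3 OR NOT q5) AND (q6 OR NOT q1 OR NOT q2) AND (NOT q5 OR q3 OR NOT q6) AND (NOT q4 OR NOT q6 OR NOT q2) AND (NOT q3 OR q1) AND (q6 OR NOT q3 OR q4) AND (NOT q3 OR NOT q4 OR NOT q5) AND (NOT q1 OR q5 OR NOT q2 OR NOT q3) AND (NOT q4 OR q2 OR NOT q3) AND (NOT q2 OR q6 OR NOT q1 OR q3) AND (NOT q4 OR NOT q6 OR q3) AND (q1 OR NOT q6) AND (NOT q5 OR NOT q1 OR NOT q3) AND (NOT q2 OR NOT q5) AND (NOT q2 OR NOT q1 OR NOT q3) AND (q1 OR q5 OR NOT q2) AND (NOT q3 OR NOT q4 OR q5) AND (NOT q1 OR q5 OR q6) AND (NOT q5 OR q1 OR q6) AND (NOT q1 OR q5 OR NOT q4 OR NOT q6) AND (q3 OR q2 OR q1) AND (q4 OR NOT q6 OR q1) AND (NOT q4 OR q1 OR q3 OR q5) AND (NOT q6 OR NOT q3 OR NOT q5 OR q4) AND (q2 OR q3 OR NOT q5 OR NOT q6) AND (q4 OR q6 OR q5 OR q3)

q1: true, q2: false, q3: false, q4: false, q5: false, q6: true

Try q1 = true.
Try q5 = false.
From the singleton clause (q6), q6 = true.
From the singleton clause (NOT q4), q4 = false.
Try q2 = false.
No clause remains; q3 is free.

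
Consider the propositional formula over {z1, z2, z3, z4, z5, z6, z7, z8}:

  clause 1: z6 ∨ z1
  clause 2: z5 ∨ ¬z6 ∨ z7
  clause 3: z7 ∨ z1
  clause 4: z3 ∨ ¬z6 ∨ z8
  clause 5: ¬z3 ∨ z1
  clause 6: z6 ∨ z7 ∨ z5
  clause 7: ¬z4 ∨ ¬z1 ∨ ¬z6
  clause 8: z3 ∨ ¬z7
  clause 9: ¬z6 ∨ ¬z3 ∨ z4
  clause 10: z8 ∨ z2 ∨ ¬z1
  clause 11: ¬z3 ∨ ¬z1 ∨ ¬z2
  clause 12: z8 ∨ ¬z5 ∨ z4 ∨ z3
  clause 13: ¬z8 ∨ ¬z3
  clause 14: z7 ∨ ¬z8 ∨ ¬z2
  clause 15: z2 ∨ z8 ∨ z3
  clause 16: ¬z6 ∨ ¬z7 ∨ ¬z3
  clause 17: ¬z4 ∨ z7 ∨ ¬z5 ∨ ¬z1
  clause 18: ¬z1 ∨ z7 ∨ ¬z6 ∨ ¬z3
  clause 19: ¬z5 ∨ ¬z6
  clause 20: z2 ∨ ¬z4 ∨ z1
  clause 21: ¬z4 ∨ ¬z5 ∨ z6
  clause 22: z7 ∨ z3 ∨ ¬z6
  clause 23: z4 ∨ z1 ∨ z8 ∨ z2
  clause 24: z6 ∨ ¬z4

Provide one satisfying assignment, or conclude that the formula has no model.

z1=True,  z2=False,  z3=False,  z4=False,  z5=True,  z6=False,  z7=False,  z8=True

Suppose z6 = False.
The clause (z1) is unit, so z1 = True.
The clause (¬z4) is unit, so z4 = False.
Suppose z7 = False.
The clause (z5) is unit, so z5 = True.
Suppose z8 = True.
The clause (¬z3) is unit, so z3 = False.
The clause (¬z2) is unit, so z2 = False.
Every clause now holds.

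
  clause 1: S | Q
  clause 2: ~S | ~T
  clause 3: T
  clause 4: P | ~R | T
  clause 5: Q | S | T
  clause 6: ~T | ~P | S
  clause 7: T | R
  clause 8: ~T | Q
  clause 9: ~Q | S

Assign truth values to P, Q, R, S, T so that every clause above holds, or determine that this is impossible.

(T) alone gives T = 1.
(~S) alone gives S = 0.
(Q) alone gives Q = 1.
That conflicts with the unit clause (~Q).

UNSATISFIABLE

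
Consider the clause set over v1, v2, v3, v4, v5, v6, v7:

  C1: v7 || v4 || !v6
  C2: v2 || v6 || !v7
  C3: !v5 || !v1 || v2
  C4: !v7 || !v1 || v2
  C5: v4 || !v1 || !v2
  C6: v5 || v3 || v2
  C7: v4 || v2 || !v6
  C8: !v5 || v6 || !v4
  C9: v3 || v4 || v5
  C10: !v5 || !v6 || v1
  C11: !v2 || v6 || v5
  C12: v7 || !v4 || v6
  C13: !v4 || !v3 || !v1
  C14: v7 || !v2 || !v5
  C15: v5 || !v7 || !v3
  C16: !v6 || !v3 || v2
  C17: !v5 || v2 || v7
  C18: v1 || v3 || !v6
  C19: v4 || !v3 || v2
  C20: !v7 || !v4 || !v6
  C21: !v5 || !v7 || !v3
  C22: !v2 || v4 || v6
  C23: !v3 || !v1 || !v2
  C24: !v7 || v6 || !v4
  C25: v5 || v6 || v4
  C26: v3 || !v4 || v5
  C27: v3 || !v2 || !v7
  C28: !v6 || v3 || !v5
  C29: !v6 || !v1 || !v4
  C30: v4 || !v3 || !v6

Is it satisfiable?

Yes

Try v7 = false.
Try v4 = true.
Unit clause (v6) forces v6 = true.
Unit clause (!v1) forces v1 = false.
Unit clause (!v5) forces v5 = false.
Unit clause (v3) forces v3 = true.
Unit clause (v2) forces v2 = true.
This assignment satisfies each clause.
A satisfying assignment: v1: false,  v2: true,  v3: true,  v4: true,  v5: false,  v6: true,  v7: false.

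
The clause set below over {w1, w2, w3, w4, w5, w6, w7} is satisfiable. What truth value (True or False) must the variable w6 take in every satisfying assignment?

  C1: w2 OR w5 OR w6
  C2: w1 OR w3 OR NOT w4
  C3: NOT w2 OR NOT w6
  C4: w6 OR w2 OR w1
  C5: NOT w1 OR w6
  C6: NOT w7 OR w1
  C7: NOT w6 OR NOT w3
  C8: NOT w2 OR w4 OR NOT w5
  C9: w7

True

Suppose w6 = false.
From the singleton clause (NOT w1), w1 = false.
From the singleton clause (w2), w2 = true.
From the singleton clause (NOT w7), w7 = false.
Now (w7) is unsatisfied and unit — conflict.
So every satisfying assignment has w6 = True.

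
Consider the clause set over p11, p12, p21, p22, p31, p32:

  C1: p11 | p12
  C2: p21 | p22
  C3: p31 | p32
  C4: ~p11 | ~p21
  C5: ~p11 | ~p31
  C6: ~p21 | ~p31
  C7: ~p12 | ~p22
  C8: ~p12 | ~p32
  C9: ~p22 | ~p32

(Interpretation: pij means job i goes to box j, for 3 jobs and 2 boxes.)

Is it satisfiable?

Branch on p11: set p11 = 1.
From the singleton clause (~p21), p21 = 0.
From the singleton clause (p22), p22 = 1.
From the singleton clause (~p31), p31 = 0.
From the singleton clause (p32), p32 = 1.
That conflicts with the unit clause (~p32).
Undo p11 and try p11 = 0.
From the singleton clause (p12), p12 = 1.
From the singleton clause (~p22), p22 = 0.
From the singleton clause (p21), p21 = 1.
From the singleton clause (~p31), p31 = 0.
From the singleton clause (p32), p32 = 1.
That conflicts with the unit clause (~p32).
Both values of p11 lead to a conflict.
No assignment satisfies every clause.

Unsatisfiable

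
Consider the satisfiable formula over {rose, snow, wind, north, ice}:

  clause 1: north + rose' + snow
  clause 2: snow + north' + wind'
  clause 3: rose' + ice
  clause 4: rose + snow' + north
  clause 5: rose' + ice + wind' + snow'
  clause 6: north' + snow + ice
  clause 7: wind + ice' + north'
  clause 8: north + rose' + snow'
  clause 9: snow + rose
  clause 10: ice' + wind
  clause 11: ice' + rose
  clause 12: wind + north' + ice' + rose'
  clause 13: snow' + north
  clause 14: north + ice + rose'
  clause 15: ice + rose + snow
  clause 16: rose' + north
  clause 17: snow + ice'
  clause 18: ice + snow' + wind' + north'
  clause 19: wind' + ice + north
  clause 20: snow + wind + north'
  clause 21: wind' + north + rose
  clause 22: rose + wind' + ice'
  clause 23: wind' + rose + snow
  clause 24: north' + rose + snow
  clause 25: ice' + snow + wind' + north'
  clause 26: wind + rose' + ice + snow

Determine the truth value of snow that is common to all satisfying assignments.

True

Suppose snow = 0.
From the singleton clause (rose), rose = 1.
From the singleton clause (north), north = 1.
From the singleton clause (wind'), wind = 0.
That conflicts with the unit clause (wind).
So every satisfying assignment has snow = True.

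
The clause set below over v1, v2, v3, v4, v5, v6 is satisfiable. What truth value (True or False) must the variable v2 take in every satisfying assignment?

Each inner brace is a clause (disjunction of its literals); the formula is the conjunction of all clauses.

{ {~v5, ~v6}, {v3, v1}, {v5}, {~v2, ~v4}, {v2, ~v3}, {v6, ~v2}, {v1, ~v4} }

Suppose v2 = 1.
The clause (v5) is unit, so v5 = 1.
The clause (~v6) is unit, so v6 = 0.
Now (v6) is unsatisfied and unit — conflict.
So every satisfying assignment has v2 = False.

False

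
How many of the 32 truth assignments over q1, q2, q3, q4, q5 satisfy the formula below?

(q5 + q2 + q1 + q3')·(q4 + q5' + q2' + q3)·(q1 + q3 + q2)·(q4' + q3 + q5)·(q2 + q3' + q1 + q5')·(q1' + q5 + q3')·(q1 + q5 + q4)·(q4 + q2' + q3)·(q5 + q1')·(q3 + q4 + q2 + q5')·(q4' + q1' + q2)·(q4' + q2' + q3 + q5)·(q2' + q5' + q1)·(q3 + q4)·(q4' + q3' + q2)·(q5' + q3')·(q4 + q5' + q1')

There are 2^5 = 32 truth assignments over (q1, q2, q3, q4, q5).
Split on q3. With q3 = 1, the clauses containing q3 are satisfied and q3' drops from the rest; 1 of the 2^4 = 16 assignments to the other variables satisfy what remains.
With q3 = 0, by the same count on the reduced clause set, 1 assignment works.
Total: 1 + 1 = 2.

2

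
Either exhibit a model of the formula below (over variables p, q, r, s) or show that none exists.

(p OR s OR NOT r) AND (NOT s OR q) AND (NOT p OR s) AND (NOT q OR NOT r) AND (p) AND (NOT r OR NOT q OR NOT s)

p: true, q: true, r: false, s: true

(p) alone gives p = true.
(s) alone gives s = true.
(q) alone gives q = true.
(NOT r) alone gives r = false.
All clauses are satisfied.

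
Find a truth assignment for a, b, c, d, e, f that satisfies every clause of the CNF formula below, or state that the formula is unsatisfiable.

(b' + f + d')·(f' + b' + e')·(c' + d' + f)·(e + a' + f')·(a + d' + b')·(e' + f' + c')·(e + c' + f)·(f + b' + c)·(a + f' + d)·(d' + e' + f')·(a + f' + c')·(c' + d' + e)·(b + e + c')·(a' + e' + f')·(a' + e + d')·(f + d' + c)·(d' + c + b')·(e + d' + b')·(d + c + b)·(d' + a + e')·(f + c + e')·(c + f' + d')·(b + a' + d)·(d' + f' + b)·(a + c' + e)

Suppose b = 1.
Suppose f = 0.
(d') alone gives d = 0.
(c) alone gives c = 1.
(e) alone gives e = 1.
Every clause is now satisfied; a is unconstrained.

a: 0,  b: 1,  c: 1,  d: 0,  e: 1,  f: 0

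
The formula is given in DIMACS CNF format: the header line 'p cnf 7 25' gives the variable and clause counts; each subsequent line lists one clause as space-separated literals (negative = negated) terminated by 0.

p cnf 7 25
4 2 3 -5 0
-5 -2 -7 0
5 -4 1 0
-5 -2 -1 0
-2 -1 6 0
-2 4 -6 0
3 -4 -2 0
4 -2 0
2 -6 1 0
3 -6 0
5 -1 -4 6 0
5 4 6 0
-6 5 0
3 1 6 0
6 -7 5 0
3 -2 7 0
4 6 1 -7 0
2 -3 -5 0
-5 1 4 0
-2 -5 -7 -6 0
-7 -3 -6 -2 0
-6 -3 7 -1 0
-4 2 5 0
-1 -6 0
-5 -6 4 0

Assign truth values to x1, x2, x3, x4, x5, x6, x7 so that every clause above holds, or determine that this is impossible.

Try x4 = True.
Try x5 = True.
Try x2 = True.
The clause (¬x7) is unit, so x7 = False.
The clause (¬x1) is unit, so x1 = False.
The clause (x3) is unit, so x3 = True.
All clauses hold; x6 can take either value.

x1 ↦ False; x2 ↦ True; x3 ↦ True; x4 ↦ True; x5 ↦ True; x6 ↦ False; x7 ↦ False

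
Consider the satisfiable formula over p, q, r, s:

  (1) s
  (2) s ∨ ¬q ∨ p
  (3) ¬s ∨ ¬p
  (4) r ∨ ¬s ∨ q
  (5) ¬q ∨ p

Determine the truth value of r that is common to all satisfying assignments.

True

Suppose r = False.
Unit clause (s) forces s = True.
Unit clause (¬p) forces p = False.
Unit clause (q) forces q = True.
But (¬q) is also a unit clause — contradiction.
So every satisfying assignment has r = True.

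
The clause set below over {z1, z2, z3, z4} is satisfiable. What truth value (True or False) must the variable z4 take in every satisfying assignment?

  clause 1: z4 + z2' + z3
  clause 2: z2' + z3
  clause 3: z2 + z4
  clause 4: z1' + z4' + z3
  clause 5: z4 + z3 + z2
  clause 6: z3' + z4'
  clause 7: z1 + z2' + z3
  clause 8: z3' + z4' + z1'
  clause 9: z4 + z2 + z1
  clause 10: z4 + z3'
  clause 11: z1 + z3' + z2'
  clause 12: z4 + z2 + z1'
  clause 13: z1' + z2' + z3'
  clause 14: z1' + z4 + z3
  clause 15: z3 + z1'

True

Suppose z4 = 0.
The clause (z2) is unit, so z2 = 1.
The clause (z3) is unit, so z3 = 1.
Now (z3') is unsatisfied and unit — conflict.
So every satisfying assignment has z4 = True.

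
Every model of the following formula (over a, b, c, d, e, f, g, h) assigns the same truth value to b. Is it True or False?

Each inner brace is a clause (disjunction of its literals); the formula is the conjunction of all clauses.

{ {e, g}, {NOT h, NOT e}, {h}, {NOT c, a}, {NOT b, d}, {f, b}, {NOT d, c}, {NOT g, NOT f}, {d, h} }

Suppose b = false.
Unit clause (h) forces h = true.
Unit clause (NOT e) forces e = false.
Unit clause (g) forces g = true.
Unit clause (f) forces f = true.
But (NOT f) is also a unit clause — contradiction.
So every satisfying assignment has b = True.

True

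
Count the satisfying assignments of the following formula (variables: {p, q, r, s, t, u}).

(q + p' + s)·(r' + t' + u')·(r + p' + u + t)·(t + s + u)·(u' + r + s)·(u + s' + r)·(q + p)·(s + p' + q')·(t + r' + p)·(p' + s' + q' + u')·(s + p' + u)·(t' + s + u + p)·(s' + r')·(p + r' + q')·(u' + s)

4

There are 2^6 = 64 truth assignments over (p, q, r, s, t, u).
Split on q. With q = 1, the clauses containing q are satisfied and q' drops from the rest; 2 of the 2^5 = 32 assignments to the other variables satisfy what remains.
With q = 0, by the same count on the reduced clause set, 2 assignments work.
Total: 2 + 2 = 4.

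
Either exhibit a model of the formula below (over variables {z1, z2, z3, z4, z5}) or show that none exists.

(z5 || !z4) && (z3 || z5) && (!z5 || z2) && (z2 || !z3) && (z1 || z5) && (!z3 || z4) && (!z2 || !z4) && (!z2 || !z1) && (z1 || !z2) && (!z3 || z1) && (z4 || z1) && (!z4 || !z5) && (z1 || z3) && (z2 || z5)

Try z5 = true.
The clause (z2) is unit, so z2 = true.
The clause (!z4) is unit, so z4 = false.
The clause (!z3) is unit, so z3 = false.
The clause (!z1) is unit, so z1 = false.
That conflicts with the unit clause (z1).
Backtrack on z5: now try z5 = false.
The clause (!z4) is unit, so z4 = false.
The clause (z3) is unit, so z3 = true.
That conflicts with the unit clause (!z3).
Both values of z5 lead to a conflict.

UNSATISFIABLE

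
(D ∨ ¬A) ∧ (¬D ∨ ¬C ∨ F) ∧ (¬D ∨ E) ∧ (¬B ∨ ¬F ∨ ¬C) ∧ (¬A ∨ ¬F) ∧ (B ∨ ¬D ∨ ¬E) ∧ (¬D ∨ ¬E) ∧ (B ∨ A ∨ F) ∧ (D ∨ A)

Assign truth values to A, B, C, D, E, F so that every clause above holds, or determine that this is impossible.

UNSATISFIABLE

Branch on D: set D = True.
The clause (E) is unit, so E = True.
But (¬E) is also a unit clause — contradiction.
Undo D and try D = False.
The clause (¬A) is unit, so A = False.
But (A) is also a unit clause — contradiction.
Either choice for D ends in contradiction.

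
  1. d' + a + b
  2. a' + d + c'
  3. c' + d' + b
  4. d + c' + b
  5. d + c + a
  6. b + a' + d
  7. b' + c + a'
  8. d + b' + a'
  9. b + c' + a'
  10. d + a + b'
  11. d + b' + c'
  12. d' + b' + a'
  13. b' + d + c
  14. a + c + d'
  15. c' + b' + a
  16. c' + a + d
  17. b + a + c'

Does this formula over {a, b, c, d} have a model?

Case d = 1:
Case a = 1:
Unit clause (b') forces b = 0.
Unit clause (c') forces c = 0.
This assignment satisfies each clause.
A satisfying assignment: a ↦ 1, b ↦ 0, c ↦ 0, d ↦ 1.

Satisfiable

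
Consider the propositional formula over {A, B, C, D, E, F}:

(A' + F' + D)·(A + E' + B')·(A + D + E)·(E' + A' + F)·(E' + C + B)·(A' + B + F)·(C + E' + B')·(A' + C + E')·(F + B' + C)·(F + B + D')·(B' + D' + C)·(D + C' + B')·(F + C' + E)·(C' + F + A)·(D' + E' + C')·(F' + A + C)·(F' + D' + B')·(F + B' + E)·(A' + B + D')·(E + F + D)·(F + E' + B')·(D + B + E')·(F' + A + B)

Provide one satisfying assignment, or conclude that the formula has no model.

UNSATISFIABLE

Case A = 0:
Case E = 0:
Unit clause (D) forces D = 1.
Case F = 1:
Unit clause (C) forces C = 1.
Unit clause (B') forces B = 0.
Now (B) is unsatisfied and unit — conflict.
That branch fails; take F = 0 instead.
Unit clause (B) forces B = 1.
Now (B') is unsatisfied and unit — conflict.
Either choice for F ends in contradiction.
That branch fails; take E = 1 instead.
Unit clause (B') forces B = 0.
Unit clause (C) forces C = 1.
Unit clause (F) forces F = 1.
Now (F') is unsatisfied and unit — conflict.
Either choice for E ends in contradiction.
That branch fails; take A = 1 instead.
Case F = 0:
Unit clause (E') forces E = 0.
Unit clause (B) forces B = 1.
Now (B') is unsatisfied and unit — conflict.
That branch fails; take F = 1 instead.
Unit clause (D) forces D = 1.
Unit clause (B') forces B = 0.
Now (B) is unsatisfied and unit — conflict.
Either choice for F ends in contradiction.
Either choice for A ends in contradiction.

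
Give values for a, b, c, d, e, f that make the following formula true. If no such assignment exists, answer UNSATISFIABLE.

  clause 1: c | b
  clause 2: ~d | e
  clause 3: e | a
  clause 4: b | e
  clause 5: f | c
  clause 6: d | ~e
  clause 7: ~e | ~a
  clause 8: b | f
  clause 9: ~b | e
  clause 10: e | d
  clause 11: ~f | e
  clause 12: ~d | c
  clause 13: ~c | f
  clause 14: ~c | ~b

Try c = 1.
(f) alone gives f = 1.
(e) alone gives e = 1.
(d) alone gives d = 1.
(~a) alone gives a = 0.
(~b) alone gives b = 0.
Every clause now holds.

a ↦ 0,  b ↦ 0,  c ↦ 1,  d ↦ 1,  e ↦ 1,  f ↦ 1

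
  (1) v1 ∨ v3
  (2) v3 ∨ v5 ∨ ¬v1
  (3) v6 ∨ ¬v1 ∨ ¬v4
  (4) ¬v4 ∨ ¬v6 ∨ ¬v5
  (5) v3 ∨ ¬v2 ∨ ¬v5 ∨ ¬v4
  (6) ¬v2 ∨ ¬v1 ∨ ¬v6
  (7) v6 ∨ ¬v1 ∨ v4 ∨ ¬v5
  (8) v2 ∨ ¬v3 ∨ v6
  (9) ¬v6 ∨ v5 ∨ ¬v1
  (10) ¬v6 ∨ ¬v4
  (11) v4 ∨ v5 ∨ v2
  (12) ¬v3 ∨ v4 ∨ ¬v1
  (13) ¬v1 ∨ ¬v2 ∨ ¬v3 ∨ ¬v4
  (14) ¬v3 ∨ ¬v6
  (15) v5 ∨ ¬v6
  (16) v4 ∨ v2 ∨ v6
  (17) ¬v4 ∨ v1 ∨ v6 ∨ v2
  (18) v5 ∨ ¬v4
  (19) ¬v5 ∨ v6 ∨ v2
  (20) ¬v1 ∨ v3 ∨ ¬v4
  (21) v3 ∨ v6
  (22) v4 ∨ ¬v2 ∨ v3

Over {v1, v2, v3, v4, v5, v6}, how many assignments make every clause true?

4

There are 2^6 = 64 truth assignments over (v1, v2, v3, v4, v5, v6).
Split on v4. With v4 = True, the clauses containing v4 are satisfied and ¬v4 drops from the rest; 1 of the 2^5 = 32 assignments to the other variables satisfy what remains.
With v4 = False, by the same count on the reduced clause set, 3 assignments work.
(One model: v1=F, v2=T, v3=T, v4=F, v5=F, v6=F.)
Total: 1 + 3 = 4.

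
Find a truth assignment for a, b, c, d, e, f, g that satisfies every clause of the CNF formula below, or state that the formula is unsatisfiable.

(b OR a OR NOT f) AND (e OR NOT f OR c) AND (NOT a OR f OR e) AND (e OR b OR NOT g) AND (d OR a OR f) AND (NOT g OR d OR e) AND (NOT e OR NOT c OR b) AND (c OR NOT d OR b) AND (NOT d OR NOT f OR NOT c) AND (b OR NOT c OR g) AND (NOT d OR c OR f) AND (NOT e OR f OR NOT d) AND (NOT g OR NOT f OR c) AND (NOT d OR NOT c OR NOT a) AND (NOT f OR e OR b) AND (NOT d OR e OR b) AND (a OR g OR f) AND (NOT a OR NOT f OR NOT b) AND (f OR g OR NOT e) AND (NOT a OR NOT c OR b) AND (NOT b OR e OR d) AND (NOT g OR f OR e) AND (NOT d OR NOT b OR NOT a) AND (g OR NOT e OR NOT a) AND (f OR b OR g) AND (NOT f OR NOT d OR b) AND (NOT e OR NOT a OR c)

a=false,  b=true,  c=true,  d=false,  e=true,  f=true,  g=false

Try b = true.
Try a = false.
Try d = false.
From the singleton clause (f), f = true.
From the singleton clause (e), e = true.
Try g = false.
No clause remains; c is free.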